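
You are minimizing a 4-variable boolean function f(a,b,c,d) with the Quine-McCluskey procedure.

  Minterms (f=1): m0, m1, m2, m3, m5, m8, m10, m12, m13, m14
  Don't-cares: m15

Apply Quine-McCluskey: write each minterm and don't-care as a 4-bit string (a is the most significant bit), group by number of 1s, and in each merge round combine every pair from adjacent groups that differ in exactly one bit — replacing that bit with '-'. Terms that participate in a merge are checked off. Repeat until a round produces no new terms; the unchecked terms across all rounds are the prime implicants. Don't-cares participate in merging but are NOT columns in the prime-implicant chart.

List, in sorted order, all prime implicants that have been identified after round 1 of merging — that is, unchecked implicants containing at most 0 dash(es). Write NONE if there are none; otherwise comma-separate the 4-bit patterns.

size-2^0 implicants → 0000(✓)  0001(✓)  0010(✓)  0011(✓)  0101(✓)  1000(✓)  1010(✓)  1100(✓)  1101(✓)  1110(✓)  1111(✓)
size-2^1 implicants → -000(✓)  -010(✓)  -101  0-01  00-0(✓)  00-1(✓)  000-(✓)  001-(✓)  1-00(✓)  1-10(✓)  10-0(✓)  11-0(✓)  11-1(✓)  110-(✓)  111-(✓)
size-2^2 implicants → -0-0  00--  1--0  11--
Unchecked terms (primes): -0-0, -101, 0-01, 00--, 1--0, 11--

NONE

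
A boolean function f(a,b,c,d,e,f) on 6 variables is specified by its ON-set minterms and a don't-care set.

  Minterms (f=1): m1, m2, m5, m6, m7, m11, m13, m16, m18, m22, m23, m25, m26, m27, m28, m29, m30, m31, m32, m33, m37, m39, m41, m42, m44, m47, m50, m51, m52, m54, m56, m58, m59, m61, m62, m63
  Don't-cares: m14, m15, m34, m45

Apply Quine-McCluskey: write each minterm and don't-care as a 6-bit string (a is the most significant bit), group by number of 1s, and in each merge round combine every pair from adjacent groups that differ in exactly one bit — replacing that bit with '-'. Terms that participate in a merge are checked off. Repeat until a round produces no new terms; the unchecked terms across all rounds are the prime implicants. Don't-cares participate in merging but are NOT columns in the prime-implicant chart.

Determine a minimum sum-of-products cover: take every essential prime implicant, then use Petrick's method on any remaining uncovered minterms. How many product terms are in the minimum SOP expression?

17

[col 0] 000001*, 000010*, 000101*, 000110*, 000111*, 001011*, 001101*, 001110*, 001111*, 010000*, 010010*, 010110*, 010111*, 011001*, 011010*, 011011*, 011100*, 011101*, 011110*, 011111*, 100000*, 100001*, 100010*, 100101*, 100111*, 101001*, 101010*, 101100*, 101101*, 101111*, 110010*, 110011*, 110100*, 110110*, 111000*, 111010*, 111011*, 111101*, 111110*, 111111*
[col 1] -00001*, -00010*, -00101*, -00111*, -01101*, -01111*, -10010*, -10110*, -11010*, -11011*, -11101*, -11110*, -11111*, 0-0010*, 0-0110*, 0-0111*, 0-1011*, 0-1101*, 0-1110*, 0-1111*, 00-101*, 00-110*, 00-111*, 000-01*, 000-10*, 0001-1*, 00011-*, 001-11*, 0011-1*, 00111-*, 01-010*, 01-110*, 01-111*, 010-10*, 0100-0, 01011-*, 011-01*, 011-10*, 011-11*, 0110-1*, 01101-*, 0111-0*, 0111-1*, 01110-*, 01111-*, 1-0010*, 1-1010*, 1-1101*, 1-1111*, 10-001*, 10-010*, 10-101*, 10-111*, 100-01*, 1000-0, 10000-, 1001-1*, 101-01*, 1011-1*, 10110-, 11-010*, 11-011*, 11-110*, 110-10*, 11001-*, 1101-0, 111-10*, 111-11*, 1110-0, 11101-*, 1111-1*, 11111-*
[col 2] --0010, --1101*, --1111*, -0-101*, -0-111*, -00-01, -001-1*, -011-1*, -1-010*, -1-110*, -10-10*, -11-10*, -11-11*, -1101-*, -111-1*, -1111-*, 0--110*, 0--111*, 0-0-10, 0-011-*, 0-1-11, 0-11-1*, 0-111-*, 00-1-1*, 00-11-*, 01--10*, 01-11-*, 011--1, 011-1-*, 0111--, 1--010, 1-11-1*, 10--01, 10-1-1*, 11--10*, 11-01-, 111-1-*
[col 3] --11-1, -0-1-1, -1--10, -11-1-, 0--11-
Prime implicants: --0010, --11-1, -0-1-1, -00-01, -1--10, -11-1-, 0--11-, 0-0-10, 0-1-11, 0100-0, 011--1, 0111--, 1--010, 10--01, 1000-0, 10000-, 10110-, 11-01-, 1101-0, 1110-0
PI chart (minterm → PIs covering it):
  1 | -00-01  (sole → essential)
  2 | --0010,0-0-10
  5 | -0-1-1,-00-01
  6 | 0--11-,0-0-10
  7 | -0-1-1,0--11-
  11 | 0-1-11  (sole → essential)
  13 | --11-1,-0-1-1
  16 | 0100-0  (sole → essential)
  18 | --0010,-1--10,0-0-10,0100-0
  22 | -1--10,0--11-,0-0-10
  23 | 0--11-  (sole → essential)
  25 | 011--1  (sole → essential)
  26 | -1--10,-11-1-
  27 | -11-1-,0-1-11,011--1
  28 | 0111--  (sole → essential)
  29 | --11-1,011--1,0111--
  30 | -1--10,-11-1-,0--11-,0111--
  31 | --11-1,-11-1-,0--11-,0-1-11,011--1,0111--
  32 | 1000-0,10000-
  33 | -00-01,10--01,10000-
  37 | -0-1-1,-00-01,10--01
  39 | -0-1-1  (sole → essential)
  41 | 10--01  (sole → essential)
  42 | 1--010  (sole → essential)
  44 | 10110-  (sole → essential)
  47 | --11-1,-0-1-1
  50 | --0010,-1--10,1--010,11-01-
  51 | 11-01-  (sole → essential)
  52 | 1101-0  (sole → essential)
  54 | -1--10,1101-0
  56 | 1110-0  (sole → essential)
  58 | -1--10,-11-1-,1--010,11-01-,1110-0
  59 | -11-1-,11-01-
  61 | --11-1  (sole → essential)
  62 | -1--10,-11-1-
  63 | --11-1,-11-1-
Essential prime implicants: --11-1, -0-1-1, -00-01, 0--11-, 0-1-11, 0100-0, 011--1, 0111--, 1--010, 10--01, 10110-, 11-01-, 1101-0, 1110-0
Petrick residual → --0010, -1--10, 1000-0
Minimum SOP uses 17 PIs: c'd'ef' + cdf + b'df + b'c'e'f + bef' + a'de + a'cef + a'bc'd'f' + a'bcf + a'bcd + ad'ef' + ab'e'f + ab'c'd'f' + ab'cde' + abd'e + abc'df' + abcd'f'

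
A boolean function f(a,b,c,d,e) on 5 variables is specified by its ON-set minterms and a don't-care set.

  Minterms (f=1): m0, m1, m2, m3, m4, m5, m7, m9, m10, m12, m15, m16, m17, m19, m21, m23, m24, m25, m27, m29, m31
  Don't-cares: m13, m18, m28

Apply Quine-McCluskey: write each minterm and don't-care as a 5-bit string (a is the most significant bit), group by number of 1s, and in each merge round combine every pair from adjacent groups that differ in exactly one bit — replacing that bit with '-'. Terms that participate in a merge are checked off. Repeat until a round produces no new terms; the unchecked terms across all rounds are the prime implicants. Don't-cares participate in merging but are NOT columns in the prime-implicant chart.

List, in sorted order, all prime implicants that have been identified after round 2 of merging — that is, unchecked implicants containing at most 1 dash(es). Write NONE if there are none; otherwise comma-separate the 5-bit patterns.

size-2^0 implicants → 00000(✓)  00001(✓)  00010(✓)  00011(✓)  00100(✓)  00101(✓)  00111(✓)  01001(✓)  01010(✓)  01100(✓)  01101(✓)  01111(✓)  10000(✓)  10001(✓)  10010(✓)  10011(✓)  10101(✓)  10111(✓)  11000(✓)  11001(✓)  11011(✓)  11100(✓)  11101(✓)  11111(✓)
size-2^1 implicants → -0000(✓)  -0001(✓)  -0010(✓)  -0011(✓)  -0101(✓)  -0111(✓)  -1001(✓)  -1100(✓)  -1101(✓)  -1111(✓)  0-001(✓)  0-010  0-100(✓)  0-101(✓)  0-111(✓)  00-00(✓)  00-01(✓)  00-11(✓)  000-0(✓)  000-1(✓)  0000-(✓)  0001-(✓)  001-1(✓)  0010-(✓)  01-01(✓)  011-1(✓)  0110-(✓)  1-000(✓)  1-001(✓)  1-011(✓)  1-101(✓)  1-111(✓)  10-01(✓)  10-11(✓)  100-0(✓)  100-1(✓)  1000-(✓)  1001-(✓)  101-1(✓)  11-00(✓)  11-01(✓)  11-11(✓)  110-1(✓)  1100-(✓)  111-1(✓)  1110-(✓)
size-2^2 implicants → --001(✓)  --101(✓)  --111(✓)  -0-01(✓)  -0-11(✓)  -00-0(✓)  -00-1(✓)  -000-(✓)  -001-(✓)  -01-1(✓)  -1-01(✓)  -11-1(✓)  -110-  0--01(✓)  0-1-1(✓)  0-10-  00--1(✓)  00-0-  000--(✓)  1--01(✓)  1--11(✓)  1-0-1(✓)  1-00-  1-1-1(✓)  10--1(✓)  100--(✓)  11--1(✓)  11-0-
size-2^3 implicants → ---01  --1-1  -0--1  -00--  1---1
Unchecked terms (primes): ---01, --1-1, -0--1, -00--, -110-, 0-010, 0-10-, 00-0-, 1---1, 1-00-, 11-0-

0-010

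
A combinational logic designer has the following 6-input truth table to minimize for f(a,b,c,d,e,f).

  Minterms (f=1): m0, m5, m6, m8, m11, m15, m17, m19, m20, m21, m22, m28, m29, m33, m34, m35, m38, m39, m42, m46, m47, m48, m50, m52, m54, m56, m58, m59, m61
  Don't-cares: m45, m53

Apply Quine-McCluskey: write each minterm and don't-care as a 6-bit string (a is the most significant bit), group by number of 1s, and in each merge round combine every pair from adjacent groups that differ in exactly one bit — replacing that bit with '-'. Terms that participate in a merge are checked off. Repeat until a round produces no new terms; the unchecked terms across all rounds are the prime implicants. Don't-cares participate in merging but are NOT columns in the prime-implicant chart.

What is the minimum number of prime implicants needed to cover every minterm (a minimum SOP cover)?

[col 0] 000000*, 000101*, 000110*, 001000*, 001011*, 001111*, 010001*, 010011*, 010100*, 010101*, 010110*, 011100*, 011101*, 100001*, 100010*, 100011*, 100110*, 100111*, 101010*, 101101*, 101110*, 101111*, 110000*, 110010*, 110100*, 110101*, 110110*, 111000*, 111010*, 111011*, 111101*
[col 1] -00110*, -01111, -10100*, -10101*, -10110*, -11101*, 0-0101, 0-0110*, 00-000, 001-11, 01-100*, 01-101*, 010-01, 0100-1, 0101-0*, 01010-*, 01110-*, 1-0010*, 1-0110*, 1-1010*, 1-1101, 10-010*, 10-110*, 10-111*, 100-10*, 100-11*, 1000-1, 10001-*, 10011-*, 101-10*, 1011-1, 10111-*, 11-000*, 11-010*, 11-101*, 110-00*, 110-10*, 1100-0*, 1101-0*, 11010-*, 1110-0*, 11101-
[col 2] --0110, -1-101, -101-0, -1010-, 01-10-, 1--010, 1-0-10, 10--10, 10-11-, 100-1-, 11-0-0, 110--0
Prime implicants: --0110, -01111, -1-101, -101-0, -1010-, 0-0101, 00-000, 001-11, 01-10-, 010-01, 0100-1, 1--010, 1-0-10, 1-1101, 10--10, 10-11-, 100-1-, 1000-1, 1011-1, 11-0-0, 110--0, 11101-
PI chart (minterm → PIs covering it):
  0 | 00-000  (sole → essential)
  5 | 0-0101  (sole → essential)
  6 | --0110  (sole → essential)
  8 | 00-000  (sole → essential)
  11 | 001-11  (sole → essential)
  15 | -01111,001-11
  17 | 010-01,0100-1
  19 | 0100-1  (sole → essential)
  20 | -101-0,-1010-,01-10-
  21 | -1-101,-1010-,0-0101,01-10-,010-01
  22 | --0110,-101-0
  28 | 01-10-  (sole → essential)
  29 | -1-101,01-10-
  33 | 1000-1  (sole → essential)
  34 | 1--010,1-0-10,10--10,100-1-
  35 | 100-1-,1000-1
  38 | --0110,1-0-10,10--10,10-11-,100-1-
  39 | 10-11-,100-1-
  42 | 1--010,10--10
  46 | 10--10,10-11-
  47 | -01111,10-11-,1011-1
  48 | 11-0-0,110--0
  50 | 1--010,1-0-10,11-0-0,110--0
  52 | -101-0,-1010-,110--0
  54 | --0110,-101-0,1-0-10,110--0
  56 | 11-0-0  (sole → essential)
  58 | 1--010,11-0-0,11101-
  59 | 11101-  (sole → essential)
  61 | -1-101,1-1101
Essential prime implicants: --0110, 0-0101, 00-000, 001-11, 01-10-, 0100-1, 1000-1, 11-0-0, 11101-
Petrick residual → -1-101, -101-0, 1--010, 10-11-
Minimum SOP uses 13 PIs: c'def' + bde'f + bc'df' + a'c'de'f + a'b'd'e'f' + a'b'cef + a'bde' + a'bc'd'f + ad'ef' + ab'de + ab'c'd'f + abd'f' + abcd'e

13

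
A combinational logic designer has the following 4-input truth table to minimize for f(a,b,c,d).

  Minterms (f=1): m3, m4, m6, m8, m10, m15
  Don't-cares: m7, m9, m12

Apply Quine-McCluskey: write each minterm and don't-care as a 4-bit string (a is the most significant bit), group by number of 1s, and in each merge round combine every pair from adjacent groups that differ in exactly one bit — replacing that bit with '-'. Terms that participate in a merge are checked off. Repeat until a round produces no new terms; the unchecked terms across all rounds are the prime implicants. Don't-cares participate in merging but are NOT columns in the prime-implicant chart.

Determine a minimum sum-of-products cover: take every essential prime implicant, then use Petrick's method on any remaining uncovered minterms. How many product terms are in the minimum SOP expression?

4

Round 0: 0011✓ 0100✓ 0110✓ 0111✓ 1000✓ 1001✓ 1010✓ 1100✓ 1111✓
Round 1: -100 -111 0-11 01-0 011- 1-00 10-0 100-
PIs = {-100, -111, 0-11, 01-0, 011-, 1-00, 10-0, 100-}
Coverage chart:
  m3: 0-11 ←essential
  m4: -100,01-0
  m6: 01-0,011-
  m8: 1-00,10-0,100-
  m10: 10-0 ←essential
  m15: -111 ←essential
Essential: -111, 0-11, 10-0
Petrick residual → 01-0
Min cover (4 terms): bcd + a'cd + a'bd' + ab'd'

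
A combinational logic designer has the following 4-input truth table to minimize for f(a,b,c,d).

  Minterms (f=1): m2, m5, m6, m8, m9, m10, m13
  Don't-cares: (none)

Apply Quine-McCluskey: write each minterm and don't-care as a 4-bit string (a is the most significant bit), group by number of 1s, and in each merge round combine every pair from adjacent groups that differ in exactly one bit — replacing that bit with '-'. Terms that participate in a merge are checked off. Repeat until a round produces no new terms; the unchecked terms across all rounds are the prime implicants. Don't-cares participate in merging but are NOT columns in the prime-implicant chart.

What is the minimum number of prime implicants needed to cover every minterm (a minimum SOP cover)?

4

[col 0] 0010*, 0101*, 0110*, 1000*, 1001*, 1010*, 1101*
[col 1] -010, -101, 0-10, 1-01, 10-0, 100-
Prime implicants: -010, -101, 0-10, 1-01, 10-0, 100-
PI chart (minterm → PIs covering it):
  2 | -010,0-10
  5 | -101  (sole → essential)
  6 | 0-10  (sole → essential)
  8 | 10-0,100-
  9 | 1-01,100-
  10 | -010,10-0
  13 | -101,1-01
Essential prime implicants: -101, 0-10
Petrick residual → -010, 100-
Minimum SOP uses 4 PIs: b'cd' + bc'd + a'cd' + ab'c'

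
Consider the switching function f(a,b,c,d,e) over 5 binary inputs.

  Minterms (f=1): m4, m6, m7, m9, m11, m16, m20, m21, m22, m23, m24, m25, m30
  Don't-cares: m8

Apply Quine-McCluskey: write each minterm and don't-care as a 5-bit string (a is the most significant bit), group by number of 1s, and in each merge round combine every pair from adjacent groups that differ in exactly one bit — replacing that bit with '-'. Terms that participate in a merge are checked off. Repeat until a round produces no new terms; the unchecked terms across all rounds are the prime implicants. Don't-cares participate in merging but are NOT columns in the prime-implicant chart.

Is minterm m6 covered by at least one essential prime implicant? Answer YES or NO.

size-2^0 implicants → 00100(✓)  00110(✓)  00111(✓)  01000(✓)  01001(✓)  01011(✓)  10000(✓)  10100(✓)  10101(✓)  10110(✓)  10111(✓)  11000(✓)  11001(✓)  11110(✓)
size-2^1 implicants → -0100(✓)  -0110(✓)  -0111(✓)  -1000(✓)  -1001(✓)  001-0(✓)  0011-(✓)  010-1  0100-(✓)  1-000  1-110  10-00  101-0(✓)  101-1(✓)  1010-(✓)  1011-(✓)  1100-(✓)
size-2^2 implicants → -01-0  -011-  -100-  101--
Unchecked terms (primes): -01-0, -011-, -100-, 010-1, 1-000, 1-110, 10-00, 101--
Minterm coverage:
  m4 ⊆ -01-0 [E]
  m6 ⊆ -01-0,-011-
  m7 ⊆ -011- [E]
  m9 ⊆ -100-,010-1
  m11 ⊆ 010-1 [E]
  m16 ⊆ 1-000,10-00
  m20 ⊆ -01-0,10-00,101--
  m21 ⊆ 101-- [E]
  m22 ⊆ -01-0,-011-,1-110,101--
  m23 ⊆ -011-,101--
  m24 ⊆ -100-,1-000
  m25 ⊆ -100- [E]
  m30 ⊆ 1-110 [E]
E = {-01-0, -011-, -100-, 010-1, 1-110, 101--}

YES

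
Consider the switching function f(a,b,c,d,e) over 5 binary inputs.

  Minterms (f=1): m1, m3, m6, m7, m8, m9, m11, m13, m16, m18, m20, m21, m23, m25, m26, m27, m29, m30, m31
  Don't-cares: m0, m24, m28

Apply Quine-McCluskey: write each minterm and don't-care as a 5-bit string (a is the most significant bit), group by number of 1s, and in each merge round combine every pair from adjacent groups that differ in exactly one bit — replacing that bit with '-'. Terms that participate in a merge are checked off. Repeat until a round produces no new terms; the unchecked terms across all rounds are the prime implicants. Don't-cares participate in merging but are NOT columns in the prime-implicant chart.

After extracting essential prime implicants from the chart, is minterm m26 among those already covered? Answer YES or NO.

Round 0: 00000✓ 00001✓ 00011✓ 00110✓ 00111✓ 01000✓ 01001✓ 01011✓ 01101✓ 10000✓ 10010✓ 10100✓ 10101✓ 10111✓ 11000✓ 11001✓ 11010✓ 11011✓ 11100✓ 11101✓ 11110✓ 11111✓
Round 1: -0000✓ -0111 -1000✓ -1001✓ -1011✓ -1101✓ 0-000✓ 0-001✓ 0-011✓ 00-11 000-1✓ 0000-✓ 0011- 01-01✓ 010-1✓ 0100-✓ 1-000✓ 1-010✓ 1-100✓ 1-101✓ 1-111✓ 10-00✓ 100-0✓ 101-1✓ 1010-✓ 11-00✓ 11-01✓ 11-10✓ 11-11✓ 110-0✓ 110-1✓ 1100-✓ 1101-✓ 111-0✓ 111-1✓ 1110-✓ 1111-✓
Round 2: --000 -1-01 -10-1 -100- 0-0-1 0-00- 1--00 1-0-0 1-1-1 1-10- 11--0✓ 11--1✓ 11-0-✓ 11-1-✓ 110--✓ 111--✓
Round 3: 11---
PIs = {--000, -0111, -1-01, -10-1, -100-, 0-0-1, 0-00-, 00-11, 0011-, 1--00, 1-0-0, 1-1-1, 1-10-, 11---}
Coverage chart:
  m1: 0-0-1,0-00-
  m3: 0-0-1,00-11
  m6: 0011- ←essential
  m7: -0111,00-11,0011-
  m8: --000,-100-,0-00-
  m9: -1-01,-10-1,-100-,0-0-1,0-00-
  m11: -10-1,0-0-1
  m13: -1-01 ←essential
  m16: --000,1--00,1-0-0
  m18: 1-0-0 ←essential
  m20: 1--00,1-10-
  m21: 1-1-1,1-10-
  m23: -0111,1-1-1
  m25: -1-01,-10-1,-100-,11---
  m26: 1-0-0,11---
  m27: -10-1,11---
  m29: -1-01,1-1-1,1-10-,11---
  m30: 11--- ←essential
  m31: 1-1-1,11---
Essential: -1-01, 0011-, 1-0-0, 11---

YES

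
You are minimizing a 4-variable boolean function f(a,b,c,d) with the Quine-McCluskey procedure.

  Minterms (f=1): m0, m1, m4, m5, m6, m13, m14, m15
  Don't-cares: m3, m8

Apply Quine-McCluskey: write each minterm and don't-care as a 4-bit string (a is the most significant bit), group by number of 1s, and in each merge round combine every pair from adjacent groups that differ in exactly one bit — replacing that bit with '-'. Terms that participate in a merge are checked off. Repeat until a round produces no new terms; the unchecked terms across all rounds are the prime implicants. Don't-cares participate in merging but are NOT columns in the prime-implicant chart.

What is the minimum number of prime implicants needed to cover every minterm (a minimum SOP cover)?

size-2^0 implicants → 0000(✓)  0001(✓)  0011(✓)  0100(✓)  0101(✓)  0110(✓)  1000(✓)  1101(✓)  1110(✓)  1111(✓)
size-2^1 implicants → -000  -101  -110  0-00(✓)  0-01(✓)  00-1  000-(✓)  01-0  010-(✓)  11-1  111-
size-2^2 implicants → 0-0-
Unchecked terms (primes): -000, -101, -110, 0-0-, 00-1, 01-0, 11-1, 111-
Minterm coverage:
  m0 ⊆ -000,0-0-
  m1 ⊆ 0-0-,00-1
  m4 ⊆ 0-0-,01-0
  m5 ⊆ -101,0-0-
  m6 ⊆ -110,01-0
  m13 ⊆ -101,11-1
  m14 ⊆ -110,111-
  m15 ⊆ 11-1,111-
(no essential prime implicants)
Petrick residual → -110, 0-0-, 11-1
Cover = bcd' + a'c' + abd  |cover|=3

3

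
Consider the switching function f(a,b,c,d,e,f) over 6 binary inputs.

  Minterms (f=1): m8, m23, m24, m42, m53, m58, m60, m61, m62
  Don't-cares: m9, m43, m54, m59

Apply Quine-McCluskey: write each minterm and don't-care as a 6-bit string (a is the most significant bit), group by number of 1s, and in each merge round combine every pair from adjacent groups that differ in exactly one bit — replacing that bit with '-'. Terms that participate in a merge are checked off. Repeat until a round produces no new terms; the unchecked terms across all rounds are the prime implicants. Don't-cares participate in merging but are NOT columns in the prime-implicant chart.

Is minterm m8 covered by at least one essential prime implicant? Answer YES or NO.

YES

size-2^0 implicants → 001000(✓)  001001(✓)  010111  011000(✓)  101010(✓)  101011(✓)  110101(✓)  110110(✓)  111010(✓)  111011(✓)  111100(✓)  111101(✓)  111110(✓)
size-2^1 implicants → 0-1000  00100-  1-1010(✓)  1-1011(✓)  10101-(✓)  11-101  11-110  111-10  11101-(✓)  1111-0  11110-
size-2^2 implicants → 1-101-
Unchecked terms (primes): 0-1000, 00100-, 010111, 1-101-, 11-101, 11-110, 111-10, 1111-0, 11110-
Minterm coverage:
  m8 ⊆ 0-1000,00100-
  m23 ⊆ 010111 [E]
  m24 ⊆ 0-1000 [E]
  m42 ⊆ 1-101- [E]
  m53 ⊆ 11-101 [E]
  m58 ⊆ 1-101-,111-10
  m60 ⊆ 1111-0,11110-
  m61 ⊆ 11-101,11110-
  m62 ⊆ 11-110,111-10,1111-0
E = {0-1000, 010111, 1-101-, 11-101}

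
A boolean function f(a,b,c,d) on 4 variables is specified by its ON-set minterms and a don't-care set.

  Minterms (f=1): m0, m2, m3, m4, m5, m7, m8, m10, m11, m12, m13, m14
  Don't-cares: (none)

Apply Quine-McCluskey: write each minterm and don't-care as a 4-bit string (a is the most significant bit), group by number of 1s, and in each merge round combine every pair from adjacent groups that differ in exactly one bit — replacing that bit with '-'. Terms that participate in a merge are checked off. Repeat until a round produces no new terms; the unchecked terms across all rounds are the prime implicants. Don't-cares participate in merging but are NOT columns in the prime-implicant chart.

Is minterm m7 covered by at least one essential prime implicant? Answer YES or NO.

NO

size-2^0 implicants → 0000(✓)  0010(✓)  0011(✓)  0100(✓)  0101(✓)  0111(✓)  1000(✓)  1010(✓)  1011(✓)  1100(✓)  1101(✓)  1110(✓)
size-2^1 implicants → -000(✓)  -010(✓)  -011(✓)  -100(✓)  -101(✓)  0-00(✓)  0-11  00-0(✓)  001-(✓)  01-1  010-(✓)  1-00(✓)  1-10(✓)  10-0(✓)  101-(✓)  11-0(✓)  110-(✓)
size-2^2 implicants → --00  -0-0  -01-  -10-  1--0
Unchecked terms (primes): --00, -0-0, -01-, -10-, 0-11, 01-1, 1--0
Minterm coverage:
  m0 ⊆ --00,-0-0
  m2 ⊆ -0-0,-01-
  m3 ⊆ -01-,0-11
  m4 ⊆ --00,-10-
  m5 ⊆ -10-,01-1
  m7 ⊆ 0-11,01-1
  m8 ⊆ --00,-0-0,1--0
  m10 ⊆ -0-0,-01-,1--0
  m11 ⊆ -01- [E]
  m12 ⊆ --00,-10-,1--0
  m13 ⊆ -10- [E]
  m14 ⊆ 1--0 [E]
E = {-01-, -10-, 1--0}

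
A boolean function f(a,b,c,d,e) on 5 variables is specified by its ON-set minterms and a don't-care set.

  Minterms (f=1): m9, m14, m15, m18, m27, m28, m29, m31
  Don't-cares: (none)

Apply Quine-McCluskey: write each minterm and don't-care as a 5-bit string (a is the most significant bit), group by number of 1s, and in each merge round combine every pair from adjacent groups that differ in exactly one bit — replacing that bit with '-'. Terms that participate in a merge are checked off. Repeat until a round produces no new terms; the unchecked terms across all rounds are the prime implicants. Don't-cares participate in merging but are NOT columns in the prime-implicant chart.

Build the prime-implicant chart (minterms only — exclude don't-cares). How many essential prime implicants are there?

5

size-2^0 implicants → 01001  01110(✓)  01111(✓)  10010  11011(✓)  11100(✓)  11101(✓)  11111(✓)
size-2^1 implicants → -1111  0111-  11-11  111-1  1110-
Unchecked terms (primes): -1111, 01001, 0111-, 10010, 11-11, 111-1, 1110-
Minterm coverage:
  m9 ⊆ 01001 [E]
  m14 ⊆ 0111- [E]
  m15 ⊆ -1111,0111-
  m18 ⊆ 10010 [E]
  m27 ⊆ 11-11 [E]
  m28 ⊆ 1110- [E]
  m29 ⊆ 111-1,1110-
  m31 ⊆ -1111,11-11,111-1
E = {01001, 0111-, 10010, 11-11, 1110-}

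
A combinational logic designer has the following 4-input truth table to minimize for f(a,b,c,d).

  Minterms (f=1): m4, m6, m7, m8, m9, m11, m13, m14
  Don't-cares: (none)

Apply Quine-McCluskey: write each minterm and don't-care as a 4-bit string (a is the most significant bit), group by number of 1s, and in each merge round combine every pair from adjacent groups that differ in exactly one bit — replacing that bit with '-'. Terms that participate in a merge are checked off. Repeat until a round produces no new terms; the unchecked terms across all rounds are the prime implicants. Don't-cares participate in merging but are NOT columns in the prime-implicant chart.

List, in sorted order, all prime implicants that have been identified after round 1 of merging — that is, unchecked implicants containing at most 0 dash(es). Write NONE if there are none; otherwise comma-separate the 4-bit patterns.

Round 0: 0100✓ 0110✓ 0111✓ 1000✓ 1001✓ 1011✓ 1101✓ 1110✓
Round 1: -110 01-0 011- 1-01 10-1 100-
PIs = {-110, 01-0, 011-, 1-01, 10-1, 100-}

NONE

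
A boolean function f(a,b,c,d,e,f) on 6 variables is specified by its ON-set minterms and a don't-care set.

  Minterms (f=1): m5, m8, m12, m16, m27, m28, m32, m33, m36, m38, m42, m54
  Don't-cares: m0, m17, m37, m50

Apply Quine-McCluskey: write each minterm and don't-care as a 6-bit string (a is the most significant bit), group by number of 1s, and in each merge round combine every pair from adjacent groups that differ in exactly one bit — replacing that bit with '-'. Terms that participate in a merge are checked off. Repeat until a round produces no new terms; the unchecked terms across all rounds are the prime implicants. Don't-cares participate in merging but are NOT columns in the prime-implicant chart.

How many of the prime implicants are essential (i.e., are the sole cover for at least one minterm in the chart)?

5

size-2^0 implicants → 000000(✓)  000101(✓)  001000(✓)  001100(✓)  010000(✓)  010001(✓)  011011  011100(✓)  100000(✓)  100001(✓)  100100(✓)  100101(✓)  100110(✓)  101010  110010(✓)  110110(✓)
size-2^1 implicants → -00000  -00101  0-0000  0-1100  00-000  001-00  01000-  1-0110  100-00(✓)  100-01(✓)  10000-(✓)  1001-0  10010-(✓)  110-10
size-2^2 implicants → 100-0-
Unchecked terms (primes): -00000, -00101, 0-0000, 0-1100, 00-000, 001-00, 01000-, 011011, 1-0110, 100-0-, 1001-0, 101010, 110-10
Minterm coverage:
  m5 ⊆ -00101 [E]
  m8 ⊆ 00-000,001-00
  m12 ⊆ 0-1100,001-00
  m16 ⊆ 0-0000,01000-
  m27 ⊆ 011011 [E]
  m28 ⊆ 0-1100 [E]
  m32 ⊆ -00000,100-0-
  m33 ⊆ 100-0- [E]
  m36 ⊆ 100-0-,1001-0
  m38 ⊆ 1-0110,1001-0
  m42 ⊆ 101010 [E]
  m54 ⊆ 1-0110,110-10
E = {-00101, 0-1100, 011011, 100-0-, 101010}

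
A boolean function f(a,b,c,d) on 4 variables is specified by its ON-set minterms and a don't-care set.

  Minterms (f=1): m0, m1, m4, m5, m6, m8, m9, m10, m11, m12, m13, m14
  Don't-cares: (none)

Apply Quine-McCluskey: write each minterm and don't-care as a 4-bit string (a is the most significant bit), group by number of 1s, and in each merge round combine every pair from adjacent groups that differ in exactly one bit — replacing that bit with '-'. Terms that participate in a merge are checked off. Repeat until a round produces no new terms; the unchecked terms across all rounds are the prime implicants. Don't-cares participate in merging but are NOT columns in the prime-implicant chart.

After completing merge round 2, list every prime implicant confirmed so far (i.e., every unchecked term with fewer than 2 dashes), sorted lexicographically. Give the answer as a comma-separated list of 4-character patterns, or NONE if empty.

NONE

[col 0] 0000*, 0001*, 0100*, 0101*, 0110*, 1000*, 1001*, 1010*, 1011*, 1100*, 1101*, 1110*
[col 1] -000*, -001*, -100*, -101*, -110*, 0-00*, 0-01*, 000-*, 01-0*, 010-*, 1-00*, 1-01*, 1-10*, 10-0*, 10-1*, 100-*, 101-*, 11-0*, 110-*
[col 2] --00*, --01*, -00-*, -1-0, -10-*, 0-0-*, 1--0, 1-0-*, 10--
[col 3] --0-
Prime implicants: --0-, -1-0, 1--0, 10--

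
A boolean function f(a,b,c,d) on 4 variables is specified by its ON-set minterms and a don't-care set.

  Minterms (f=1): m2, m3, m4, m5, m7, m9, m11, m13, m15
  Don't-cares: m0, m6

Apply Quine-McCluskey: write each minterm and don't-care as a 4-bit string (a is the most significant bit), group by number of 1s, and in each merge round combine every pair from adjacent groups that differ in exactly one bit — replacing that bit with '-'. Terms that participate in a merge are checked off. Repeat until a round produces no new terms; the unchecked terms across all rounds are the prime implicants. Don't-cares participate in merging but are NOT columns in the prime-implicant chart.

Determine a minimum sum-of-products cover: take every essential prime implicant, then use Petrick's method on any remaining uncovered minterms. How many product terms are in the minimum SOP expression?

3

[col 0] 0000*, 0010*, 0011*, 0100*, 0101*, 0110*, 0111*, 1001*, 1011*, 1101*, 1111*
[col 1] -011*, -101*, -111*, 0-00*, 0-10*, 0-11*, 00-0*, 001-*, 01-0*, 01-1*, 010-*, 011-*, 1-01*, 1-11*, 10-1*, 11-1*
[col 2] --11, -1-1, 0--0, 0-1-, 01--, 1--1
Prime implicants: --11, -1-1, 0--0, 0-1-, 01--, 1--1
PI chart (minterm → PIs covering it):
  2 | 0--0,0-1-
  3 | --11,0-1-
  4 | 0--0,01--
  5 | -1-1,01--
  7 | --11,-1-1,0-1-,01--
  9 | 1--1  (sole → essential)
  11 | --11,1--1
  13 | -1-1,1--1
  15 | --11,-1-1,1--1
Essential prime implicants: 1--1
Petrick residual → 0-1-, 01--
Minimum SOP uses 3 PIs: a'c + a'b + ad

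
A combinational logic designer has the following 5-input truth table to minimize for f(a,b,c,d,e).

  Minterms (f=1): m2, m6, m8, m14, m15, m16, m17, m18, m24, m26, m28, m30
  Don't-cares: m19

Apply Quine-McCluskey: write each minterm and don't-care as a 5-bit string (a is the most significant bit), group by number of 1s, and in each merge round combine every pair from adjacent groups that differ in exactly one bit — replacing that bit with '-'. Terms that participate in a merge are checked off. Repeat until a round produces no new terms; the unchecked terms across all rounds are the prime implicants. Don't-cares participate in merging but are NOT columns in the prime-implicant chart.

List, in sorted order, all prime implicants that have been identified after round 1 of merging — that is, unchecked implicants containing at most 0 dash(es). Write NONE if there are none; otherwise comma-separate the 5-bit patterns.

NONE

size-2^0 implicants → 00010(✓)  00110(✓)  01000(✓)  01110(✓)  01111(✓)  10000(✓)  10001(✓)  10010(✓)  10011(✓)  11000(✓)  11010(✓)  11100(✓)  11110(✓)
size-2^1 implicants → -0010  -1000  -1110  0-110  00-10  0111-  1-000(✓)  1-010(✓)  100-0(✓)  100-1(✓)  1000-(✓)  1001-(✓)  11-00(✓)  11-10(✓)  110-0(✓)  111-0(✓)
size-2^2 implicants → 1-0-0  100--  11--0
Unchecked terms (primes): -0010, -1000, -1110, 0-110, 00-10, 0111-, 1-0-0, 100--, 11--0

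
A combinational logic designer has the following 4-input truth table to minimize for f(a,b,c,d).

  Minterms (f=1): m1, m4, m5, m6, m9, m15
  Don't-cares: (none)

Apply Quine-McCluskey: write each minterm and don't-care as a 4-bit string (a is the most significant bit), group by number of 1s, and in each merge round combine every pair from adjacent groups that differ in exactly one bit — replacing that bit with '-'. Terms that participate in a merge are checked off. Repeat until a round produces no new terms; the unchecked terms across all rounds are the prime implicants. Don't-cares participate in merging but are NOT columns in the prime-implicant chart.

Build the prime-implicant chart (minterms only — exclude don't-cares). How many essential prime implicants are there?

[col 0] 0001*, 0100*, 0101*, 0110*, 1001*, 1111
[col 1] -001, 0-01, 01-0, 010-
Prime implicants: -001, 0-01, 01-0, 010-, 1111
PI chart (minterm → PIs covering it):
  1 | -001,0-01
  4 | 01-0,010-
  5 | 0-01,010-
  6 | 01-0  (sole → essential)
  9 | -001  (sole → essential)
  15 | 1111  (sole → essential)
Essential prime implicants: -001, 01-0, 1111

3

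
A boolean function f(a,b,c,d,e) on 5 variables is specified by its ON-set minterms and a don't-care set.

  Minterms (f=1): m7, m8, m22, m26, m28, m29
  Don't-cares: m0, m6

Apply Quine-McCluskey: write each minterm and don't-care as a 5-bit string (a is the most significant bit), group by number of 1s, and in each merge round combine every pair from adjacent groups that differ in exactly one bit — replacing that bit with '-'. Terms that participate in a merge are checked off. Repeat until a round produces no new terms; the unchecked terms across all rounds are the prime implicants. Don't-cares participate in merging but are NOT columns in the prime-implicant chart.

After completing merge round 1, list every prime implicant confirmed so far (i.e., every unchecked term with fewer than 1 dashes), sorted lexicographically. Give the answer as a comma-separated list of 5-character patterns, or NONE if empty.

Round 0: 00000✓ 00110✓ 00111✓ 01000✓ 10110✓ 11010 11100✓ 11101✓
Round 1: -0110 0-000 0011- 1110-
PIs = {-0110, 0-000, 0011-, 11010, 1110-}

11010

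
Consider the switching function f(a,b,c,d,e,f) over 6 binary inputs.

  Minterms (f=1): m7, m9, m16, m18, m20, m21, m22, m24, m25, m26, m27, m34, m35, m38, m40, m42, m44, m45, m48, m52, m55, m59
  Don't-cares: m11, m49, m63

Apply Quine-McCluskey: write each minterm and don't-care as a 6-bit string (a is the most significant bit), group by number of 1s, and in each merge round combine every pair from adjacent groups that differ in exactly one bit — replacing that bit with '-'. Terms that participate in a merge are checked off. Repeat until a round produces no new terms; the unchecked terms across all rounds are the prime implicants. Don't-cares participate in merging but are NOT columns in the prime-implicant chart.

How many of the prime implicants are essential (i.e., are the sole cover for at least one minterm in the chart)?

Round 0: 000111 001001✓ 001011✓ 010000✓ 010010✓ 010100✓ 010101✓ 010110✓ 011000✓ 011001✓ 011010✓ 011011✓ 100010✓ 100011✓ 100110✓ 101000✓ 101010✓ 101100✓ 101101✓ 110000✓ 110001✓ 110100✓ 110111✓ 111011✓ 111111✓
Round 1: -10000✓ -10100✓ -11011 0-1001✓ 0-1011✓ 0010-1✓ 01-000✓ 01-010✓ 010-00✓ 010-10✓ 0100-0✓ 0101-0✓ 01010- 0110-0✓ 0110-1✓ 01100-✓ 01101-✓ 10-010 100-10 10001- 101-00 1010-0 10110- 11-111 110-00✓ 11000- 111-11
Round 2: -10-00 0-10-1 01-0-0 010--0 0110--
PIs = {-10-00, -11011, 0-10-1, 000111, 01-0-0, 010--0, 01010-, 0110--, 10-010, 100-10, 10001-, 101-00, 1010-0, 10110-, 11-111, 11000-, 111-11}
Coverage chart:
  m7: 000111 ←essential
  m9: 0-10-1 ←essential
  m16: -10-00,01-0-0,010--0
  m18: 01-0-0,010--0
  m20: -10-00,010--0,01010-
  m21: 01010- ←essential
  m22: 010--0 ←essential
  m24: 01-0-0,0110--
  m25: 0-10-1,0110--
  m26: 01-0-0,0110--
  m27: -11011,0-10-1,0110--
  m34: 10-010,100-10,10001-
  m35: 10001- ←essential
  m38: 100-10 ←essential
  m40: 101-00,1010-0
  m42: 10-010,1010-0
  m44: 101-00,10110-
  m45: 10110- ←essential
  m48: -10-00,11000-
  m52: -10-00 ←essential
  m55: 11-111 ←essential
  m59: -11011,111-11
Essential: -10-00, 0-10-1, 000111, 010--0, 01010-, 100-10, 10001-, 10110-, 11-111

9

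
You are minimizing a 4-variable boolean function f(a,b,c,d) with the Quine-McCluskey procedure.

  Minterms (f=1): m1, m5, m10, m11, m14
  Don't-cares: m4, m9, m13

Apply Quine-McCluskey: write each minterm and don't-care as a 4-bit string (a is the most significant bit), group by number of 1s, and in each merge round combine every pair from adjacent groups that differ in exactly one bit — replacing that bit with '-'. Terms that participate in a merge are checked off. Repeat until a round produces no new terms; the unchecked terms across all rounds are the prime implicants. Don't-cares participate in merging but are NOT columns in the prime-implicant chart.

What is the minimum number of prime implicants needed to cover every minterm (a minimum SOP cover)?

3

size-2^0 implicants → 0001(✓)  0100(✓)  0101(✓)  1001(✓)  1010(✓)  1011(✓)  1101(✓)  1110(✓)
size-2^1 implicants → -001(✓)  -101(✓)  0-01(✓)  010-  1-01(✓)  1-10  10-1  101-
size-2^2 implicants → --01
Unchecked terms (primes): --01, 010-, 1-10, 10-1, 101-
Minterm coverage:
  m1 ⊆ --01 [E]
  m5 ⊆ --01,010-
  m10 ⊆ 1-10,101-
  m11 ⊆ 10-1,101-
  m14 ⊆ 1-10 [E]
E = {--01, 1-10}
Petrick residual → 10-1
Cover = c'd + acd' + ab'd  |cover|=3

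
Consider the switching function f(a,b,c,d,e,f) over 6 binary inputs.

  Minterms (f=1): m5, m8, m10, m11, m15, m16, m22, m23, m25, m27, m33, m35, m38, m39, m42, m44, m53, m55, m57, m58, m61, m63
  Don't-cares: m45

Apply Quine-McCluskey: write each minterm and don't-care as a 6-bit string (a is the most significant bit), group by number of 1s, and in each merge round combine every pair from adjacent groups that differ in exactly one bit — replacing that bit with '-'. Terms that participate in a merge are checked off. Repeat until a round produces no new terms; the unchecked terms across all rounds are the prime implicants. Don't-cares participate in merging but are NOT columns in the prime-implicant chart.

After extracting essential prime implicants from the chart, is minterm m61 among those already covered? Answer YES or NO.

YES

Round 0: 000101 001000✓ 001010✓ 001011✓ 001111✓ 010000 010110✓ 010111✓ 011001✓ 011011✓ 100001✓ 100011✓ 100110✓ 100111✓ 101010✓ 101100✓ 101101✓ 110101✓ 110111✓ 111001✓ 111010✓ 111101✓ 111111✓
Round 1: -01010 -10111 -11001 0-1011 001-11 0010-0 00101- 01011- 0110-1 1-0111 1-1010 1-1101 100-11 1000-1 10011- 10110- 11-101✓ 11-111✓ 1101-1✓ 111-01 1111-1✓
Round 2: 11-1-1
PIs = {-01010, -10111, -11001, 0-1011, 000101, 001-11, 0010-0, 00101-, 010000, 01011-, 0110-1, 1-0111, 1-1010, 1-1101, 100-11, 1000-1, 10011-, 10110-, 11-1-1, 111-01}
Coverage chart:
  m5: 000101 ←essential
  m8: 0010-0 ←essential
  m10: -01010,0010-0,00101-
  m11: 0-1011,001-11,00101-
  m15: 001-11 ←essential
  m16: 010000 ←essential
  m22: 01011- ←essential
  m23: -10111,01011-
  m25: -11001,0110-1
  m27: 0-1011,0110-1
  m33: 1000-1 ←essential
  m35: 100-11,1000-1
  m38: 10011- ←essential
  m39: 1-0111,100-11,10011-
  m42: -01010,1-1010
  m44: 10110- ←essential
  m53: 11-1-1 ←essential
  m55: -10111,1-0111,11-1-1
  m57: -11001,111-01
  m58: 1-1010 ←essential
  m61: 1-1101,11-1-1,111-01
  m63: 11-1-1 ←essential
Essential: 000101, 001-11, 0010-0, 010000, 01011-, 1-1010, 1000-1, 10011-, 10110-, 11-1-1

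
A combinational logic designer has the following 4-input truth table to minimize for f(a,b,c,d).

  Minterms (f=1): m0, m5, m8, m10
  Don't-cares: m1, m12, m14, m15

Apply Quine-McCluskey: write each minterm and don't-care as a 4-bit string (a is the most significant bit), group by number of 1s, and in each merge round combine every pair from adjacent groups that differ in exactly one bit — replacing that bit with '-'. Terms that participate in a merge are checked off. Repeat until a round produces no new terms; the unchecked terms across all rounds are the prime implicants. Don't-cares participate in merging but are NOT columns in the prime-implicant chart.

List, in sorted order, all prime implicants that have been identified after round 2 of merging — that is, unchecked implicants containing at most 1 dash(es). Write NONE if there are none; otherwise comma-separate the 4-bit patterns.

-000, 0-01, 000-, 111-

Round 0: 0000✓ 0001✓ 0101✓ 1000✓ 1010✓ 1100✓ 1110✓ 1111✓
Round 1: -000 0-01 000- 1-00✓ 1-10✓ 10-0✓ 11-0✓ 111-
Round 2: 1--0
PIs = {-000, 0-01, 000-, 1--0, 111-}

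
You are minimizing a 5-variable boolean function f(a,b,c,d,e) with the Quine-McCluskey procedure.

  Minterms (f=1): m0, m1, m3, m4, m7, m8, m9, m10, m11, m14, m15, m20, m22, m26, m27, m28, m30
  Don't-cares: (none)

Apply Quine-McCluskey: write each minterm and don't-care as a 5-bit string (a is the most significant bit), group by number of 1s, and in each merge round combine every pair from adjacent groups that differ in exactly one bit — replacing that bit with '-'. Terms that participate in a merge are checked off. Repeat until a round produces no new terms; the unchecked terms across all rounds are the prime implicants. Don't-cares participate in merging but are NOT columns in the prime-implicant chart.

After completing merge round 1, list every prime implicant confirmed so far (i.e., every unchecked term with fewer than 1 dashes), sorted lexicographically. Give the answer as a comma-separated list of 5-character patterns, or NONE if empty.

NONE

[col 0] 00000*, 00001*, 00011*, 00100*, 00111*, 01000*, 01001*, 01010*, 01011*, 01110*, 01111*, 10100*, 10110*, 11010*, 11011*, 11100*, 11110*
[col 1] -0100, -1010*, -1011*, -1110*, 0-000*, 0-001*, 0-011*, 0-111*, 00-00, 00-11*, 000-1*, 0000-*, 01-10*, 01-11*, 010-0*, 010-1*, 0100-*, 0101-*, 0111-*, 1-100*, 1-110*, 101-0*, 11-10*, 1101-*, 111-0*
[col 2] -1-10, -101-, 0--11, 0-0-1, 0-00-, 01-1-, 010--, 1-1-0
Prime implicants: -0100, -1-10, -101-, 0--11, 0-0-1, 0-00-, 00-00, 01-1-, 010--, 1-1-0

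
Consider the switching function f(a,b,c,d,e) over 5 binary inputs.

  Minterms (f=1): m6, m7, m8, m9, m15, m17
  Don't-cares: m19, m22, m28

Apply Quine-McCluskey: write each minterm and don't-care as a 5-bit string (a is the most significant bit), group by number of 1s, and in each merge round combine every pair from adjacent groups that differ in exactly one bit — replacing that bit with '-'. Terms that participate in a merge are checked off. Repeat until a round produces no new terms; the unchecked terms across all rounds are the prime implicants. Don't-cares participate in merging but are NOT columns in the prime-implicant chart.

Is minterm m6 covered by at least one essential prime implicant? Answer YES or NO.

Round 0: 00110✓ 00111✓ 01000✓ 01001✓ 01111✓ 10001✓ 10011✓ 10110✓ 11100
Round 1: -0110 0-111 0011- 0100- 100-1
PIs = {-0110, 0-111, 0011-, 0100-, 100-1, 11100}
Coverage chart:
  m6: -0110,0011-
  m7: 0-111,0011-
  m8: 0100- ←essential
  m9: 0100- ←essential
  m15: 0-111 ←essential
  m17: 100-1 ←essential
Essential: 0-111, 0100-, 100-1

NO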